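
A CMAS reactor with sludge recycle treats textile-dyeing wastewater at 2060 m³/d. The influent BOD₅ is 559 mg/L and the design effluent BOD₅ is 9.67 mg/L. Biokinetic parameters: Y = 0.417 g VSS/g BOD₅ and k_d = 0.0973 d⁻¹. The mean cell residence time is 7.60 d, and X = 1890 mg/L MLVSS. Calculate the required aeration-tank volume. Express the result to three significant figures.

From the SRT design equation V = Y Q (S₀−S) θ_c / [X (1 + k_d θ_c)] = 0.417 × 2060 × (559 − 9.67) × 7.60 / [1890 × (1 + 0.0973 × 7.60)] = 3.59×10^6 / 3288 = 1091 m³.

V ≈ 1090 m³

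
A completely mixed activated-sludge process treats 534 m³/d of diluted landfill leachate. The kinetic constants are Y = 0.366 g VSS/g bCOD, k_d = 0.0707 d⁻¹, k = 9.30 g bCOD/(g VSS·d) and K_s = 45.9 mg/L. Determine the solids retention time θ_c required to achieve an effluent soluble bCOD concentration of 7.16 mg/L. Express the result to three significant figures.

From 1/θ_c = Y·k·S/(K_s + S) − k_d: Y·k·S/(K_s+S) = 0.366 × 9.30 × 7.16 / (45.9 + 7.16) = 0.4593 d⁻¹.
θ_c = 1/(μ − k_d) = 1/(0.4593 − 0.0707) = 1/0.3886 = 2.573 d.

θ_c ≈ 2.57 d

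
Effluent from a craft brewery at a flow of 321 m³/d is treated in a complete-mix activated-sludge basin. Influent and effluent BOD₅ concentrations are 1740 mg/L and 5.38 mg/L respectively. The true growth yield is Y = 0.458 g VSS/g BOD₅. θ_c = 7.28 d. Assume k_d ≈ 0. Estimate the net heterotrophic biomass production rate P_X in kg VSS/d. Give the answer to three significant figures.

P_X ≈ 255 kg VSS/d

No decay correction is needed, so Y_obs = Y = 0.458.
Q·(S₀ − S) = 321 × (1740 − 5.38) × 10⁻³ = 556.8 kg/d removed.
So the net sludge growth is P_X = 0.4580 × 556.8 = 255.0 kg VSS/d.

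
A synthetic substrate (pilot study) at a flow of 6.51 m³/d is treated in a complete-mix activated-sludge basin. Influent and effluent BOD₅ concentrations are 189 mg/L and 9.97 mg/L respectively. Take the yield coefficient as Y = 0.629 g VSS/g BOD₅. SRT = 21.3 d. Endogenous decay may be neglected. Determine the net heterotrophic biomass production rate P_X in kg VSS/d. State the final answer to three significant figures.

With endogenous decay neglected, the observed yield equals the true yield: Y_obs = Y = 0.629 g VSS/g BOD₅.
ΔS = 189 − 9.97 = 179.0 mg/L, so the substrate removal rate is 6.51 × 179.0/1000 = 1.165 kg BOD₅/d.
P_X = Y_obs · Q(S₀ − S) = 0.6290 × 1.165 = 0.7331 kg VSS/d.

P_X ≈ 0.733 kg VSS/d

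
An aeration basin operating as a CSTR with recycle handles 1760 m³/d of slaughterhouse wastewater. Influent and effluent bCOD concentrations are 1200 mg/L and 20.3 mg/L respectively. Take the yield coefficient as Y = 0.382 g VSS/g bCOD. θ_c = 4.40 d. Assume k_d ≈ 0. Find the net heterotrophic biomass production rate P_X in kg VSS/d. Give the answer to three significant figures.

With endogenous decay neglected, the observed yield equals the true yield: Y_obs = Y = 0.382 g VSS/g bCOD.
ΔS = 1200 − 20.3 = 1180 mg/L, so the substrate removal rate is 1760 × 1180/1000 = 2076 kg bCOD/d.
So the net sludge growth is P_X = 0.3820 × 2076 = 793.1 kg VSS/d.

P_X ≈ 793 kg VSS/d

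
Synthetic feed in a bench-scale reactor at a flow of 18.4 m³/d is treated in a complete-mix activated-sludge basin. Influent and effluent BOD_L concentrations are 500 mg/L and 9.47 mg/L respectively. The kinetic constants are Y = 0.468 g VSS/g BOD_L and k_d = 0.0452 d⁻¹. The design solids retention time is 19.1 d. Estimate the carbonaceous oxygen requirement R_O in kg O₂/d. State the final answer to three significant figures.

R_O ≈ 5.81 kg O₂/d

Correct the yield for decay: Y_obs = Y/(1 + k_d θ_c) = 0.468 / (1 + 0.0452 × 19.1) = 0.468 / 1.863 = 0.2512.
Substrate removed = Q·(S₀ − S) = 18.4 m³/d × (500 − 9.47) g/m³ = 9.03×10^3 g/d = 9.026 kg/d.
Net sludge production P_X = 0.2512 × 9.026 = 2.267 kg VSS/d.
R_O = Q·ΔS − 1.42 P_X = 9.026 − 3.219 = 5.807 kg O₂/d.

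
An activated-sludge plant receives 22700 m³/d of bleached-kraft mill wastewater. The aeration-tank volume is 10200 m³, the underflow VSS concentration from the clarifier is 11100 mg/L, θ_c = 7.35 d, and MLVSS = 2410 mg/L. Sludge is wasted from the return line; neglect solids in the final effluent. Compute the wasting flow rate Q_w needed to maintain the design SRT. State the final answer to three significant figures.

Q_w ≈ 301 m³/d

Wasting from the return line (neglecting effluent solids): Q_w = V·X / (θ_c·X_r) = 10200 × 2410 / (7.35 × 11100) = 301.3 m³/d.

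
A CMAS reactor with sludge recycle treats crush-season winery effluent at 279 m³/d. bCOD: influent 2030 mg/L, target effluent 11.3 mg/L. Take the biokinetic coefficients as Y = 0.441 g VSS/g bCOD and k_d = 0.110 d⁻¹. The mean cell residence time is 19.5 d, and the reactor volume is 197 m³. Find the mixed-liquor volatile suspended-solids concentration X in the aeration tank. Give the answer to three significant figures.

Solving the biomass balance for X: X = Y Q (S₀−S) θ_c / [V (1+k_d θ_c)] = 0.441 × 279 × (2030 − 11.3) × 19.5 / [197 × (1 + 0.110 × 19.5)] = 7817 mg/L.

X ≈ 7820 mg/L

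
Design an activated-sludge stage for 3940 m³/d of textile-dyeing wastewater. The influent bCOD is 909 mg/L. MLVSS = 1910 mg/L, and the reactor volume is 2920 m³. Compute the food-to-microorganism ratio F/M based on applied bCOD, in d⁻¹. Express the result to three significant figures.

F/M ≈ 0.642 d⁻¹

Food-to-microorganism ratio F/M = Q S₀ / (V X) = 3940 × 909 / (2920 × 1910) = 0.6422 d⁻¹.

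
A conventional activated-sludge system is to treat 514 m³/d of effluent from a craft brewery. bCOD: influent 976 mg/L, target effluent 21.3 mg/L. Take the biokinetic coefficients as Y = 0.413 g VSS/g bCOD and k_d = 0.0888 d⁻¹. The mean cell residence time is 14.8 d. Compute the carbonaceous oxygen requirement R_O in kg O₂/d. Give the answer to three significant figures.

Observed yield with endogenous decay: Y_obs = Y / (1 + k_d·θ_c) = 0.413 / (1 + 0.0888 × 14.8) = 0.413 / 2.314 = 0.1785 g VSS/g bCOD.
ΔS = 976 − 21.3 = 954.7 mg/L, so the substrate removal rate is 514 × 954.7/1000 = 490.7 kg bCOD/d.
P_X = Y_obs·Q·(S₀ − S) = 0.1785 × 490.7 = 87.57 kg VSS/d.
R_O = Q·ΔS − 1.42 P_X = 490.7 − 124.4 = 366.4 kg O₂/d.

R_O ≈ 366 kg O₂/d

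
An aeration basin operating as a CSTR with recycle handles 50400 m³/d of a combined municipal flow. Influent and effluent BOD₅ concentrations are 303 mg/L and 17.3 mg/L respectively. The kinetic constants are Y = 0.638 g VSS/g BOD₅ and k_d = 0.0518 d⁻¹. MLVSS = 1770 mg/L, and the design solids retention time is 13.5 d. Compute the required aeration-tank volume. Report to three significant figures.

Steady-state biomass mass balance: V·X·(1 + k_d·θ_c) = Y·Q·(S₀ − S)·θ_c, so V = 0.638 × 50400 × (303 − 17.3) × 13.5 / [1770 × (1 + 0.0518 × 13.5)] = 1.24×10^8 / 3008 = 41234 m³.

V ≈ 41200 m³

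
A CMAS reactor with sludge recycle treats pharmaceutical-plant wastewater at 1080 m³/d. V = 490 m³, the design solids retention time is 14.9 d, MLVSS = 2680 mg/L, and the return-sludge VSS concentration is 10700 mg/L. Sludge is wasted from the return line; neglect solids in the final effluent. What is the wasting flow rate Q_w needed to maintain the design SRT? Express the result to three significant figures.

Q_w ≈ 8.24 m³/d

Wasting from the return line (neglecting effluent solids): Q_w = V·X / (θ_c·X_r) = 490.0 × 2680 / (14.9 × 10700) = 8.237 m³/d.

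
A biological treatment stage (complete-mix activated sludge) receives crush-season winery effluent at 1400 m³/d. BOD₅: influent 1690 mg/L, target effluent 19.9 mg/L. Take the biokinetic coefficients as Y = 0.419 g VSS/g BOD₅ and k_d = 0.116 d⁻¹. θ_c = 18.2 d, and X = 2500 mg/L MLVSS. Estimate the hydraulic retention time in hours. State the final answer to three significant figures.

τ ≈ 39.3 h

From the SRT design equation V = Y Q (S₀−S) θ_c / [X (1 + k_d θ_c)] = 0.419 × 1400 × (1690 − 19.9) × 18.2 / [2500 × (1 + 0.116 × 18.2)] = 1.78×10^7 / 7778 = 2292 m³.
τ = V/Q = 2292/1400 = 1.637 d, or 39.30 h.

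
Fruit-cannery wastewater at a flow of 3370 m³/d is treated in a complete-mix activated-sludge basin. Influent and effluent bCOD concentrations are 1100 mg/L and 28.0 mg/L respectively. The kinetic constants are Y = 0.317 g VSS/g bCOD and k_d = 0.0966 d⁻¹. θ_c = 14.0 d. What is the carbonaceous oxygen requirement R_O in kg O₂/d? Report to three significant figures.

R_O ≈ 2920 kg O₂/d

The observed yield is Y_obs = Y/(1 + k_d·θ_c) = 0.317 / (1 + 0.0966 × 14.0) = 0.317 / 2.352 = 0.1348 g VSS per g bCOD removed.
Substrate removed = Q·(S₀ − S) = 3370 m³/d × (1100 − 28.0) g/m³ = 3.61×10^6 g/d = 3613 kg/d.
Biomass synthesised: P_X = Y_obs × 3613 = 486.8 kg VSS/d.
R_O = Q·ΔS − 1.42 P_X = 3613 − 691.3 = 2921 kg O₂/d.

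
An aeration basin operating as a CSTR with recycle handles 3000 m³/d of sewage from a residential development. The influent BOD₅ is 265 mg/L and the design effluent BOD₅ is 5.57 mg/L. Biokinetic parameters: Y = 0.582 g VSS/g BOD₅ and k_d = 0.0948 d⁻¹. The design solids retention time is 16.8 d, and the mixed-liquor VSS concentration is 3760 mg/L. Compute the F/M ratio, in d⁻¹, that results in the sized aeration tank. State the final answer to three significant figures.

From the SRT design equation V = Y Q (S₀−S) θ_c / [X (1 + k_d θ_c)] = 0.582 × 3000 × (265 − 5.57) × 16.8 / [3760 × (1 + 0.0948 × 16.8)] = 7.61×10^6 / 9748 = 780.6 m³.
F/M = Q·S₀ / (V·X) = 3000 × 265 / (780.6 × 3760) = 0.2709 g BOD₅·(g VSS·d)⁻¹.

F/M ≈ 0.271 d⁻¹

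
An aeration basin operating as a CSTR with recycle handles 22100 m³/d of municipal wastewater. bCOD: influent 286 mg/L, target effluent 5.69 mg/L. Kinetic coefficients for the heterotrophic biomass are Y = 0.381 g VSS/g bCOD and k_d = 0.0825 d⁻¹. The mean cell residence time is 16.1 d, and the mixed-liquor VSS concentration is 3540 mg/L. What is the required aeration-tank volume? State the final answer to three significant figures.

V ≈ 4610 m³

Rearranging the biomass balance for a CMAS with decay, V = Y·Q·ΔS·θ_c / [X·(1+k_d θ_c)] = 0.381 × 22100 × (286 − 5.69) × 16.1 / [3540 × (1 + 0.0825 × 16.1)] = 3.8×10^7 / 8242 = 4611 m³.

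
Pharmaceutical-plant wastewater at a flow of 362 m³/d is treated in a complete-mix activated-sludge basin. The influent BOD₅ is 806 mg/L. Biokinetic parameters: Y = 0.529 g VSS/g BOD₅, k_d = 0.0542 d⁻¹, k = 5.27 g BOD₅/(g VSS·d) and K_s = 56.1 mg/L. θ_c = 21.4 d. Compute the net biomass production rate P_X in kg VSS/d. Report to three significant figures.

Effluent substrate depends only on kinetics and SRT: S = K_s(1 + k_d θ_c) / [θ_c(Yk − k_d) − 1] = 56.1 × (1 + 0.0542 × 21.4) / [21.4 × (0.529 × 5.27 − 0.0542) − 1] = 121.2 / 57.50 = 2.107 mg/L.
Correct the yield for decay: Y_obs = Y/(1 + k_d θ_c) = 0.529 / (1 + 0.0542 × 21.4) = 0.529 / 2.160 = 0.2449.
ΔS = 806 − 2.11 = 803.9 mg/L, so the substrate removal rate is 362 × 803.9/1000 = 291.0 kg BOD₅/d.
P_X = Y_obs · Q(S₀ − S) = 0.2449 × 291.0 = 71.27 kg VSS/d.

P_X ≈ 71.3 kg VSS/d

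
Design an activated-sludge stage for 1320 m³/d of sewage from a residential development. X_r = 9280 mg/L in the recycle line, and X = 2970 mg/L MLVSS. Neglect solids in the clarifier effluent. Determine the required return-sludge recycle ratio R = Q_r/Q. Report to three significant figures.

R ≈ 0.471

Mass balance around the secondary clarifier (neglecting effluent solids): R = X / (X_r − X) = 2970 / (9280 − 2970) = 0.4707.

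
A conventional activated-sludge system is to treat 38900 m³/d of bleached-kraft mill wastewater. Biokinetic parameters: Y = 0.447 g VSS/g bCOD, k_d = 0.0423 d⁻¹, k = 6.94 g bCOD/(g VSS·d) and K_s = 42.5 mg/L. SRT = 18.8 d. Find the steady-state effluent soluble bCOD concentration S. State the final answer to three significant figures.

From the Monod/SRT balance for a CMAS, S = K_s·(1+k_d θ_c)/[θ_c·(Y k − k_d) − 1] = 42.5 × (1 + 0.0423 × 18.8) / [18.8 × (0.447 × 6.94 − 0.0423) − 1] = 76.30 / 56.53 = 1.350 mg/L.

S ≈ 1.35 mg/L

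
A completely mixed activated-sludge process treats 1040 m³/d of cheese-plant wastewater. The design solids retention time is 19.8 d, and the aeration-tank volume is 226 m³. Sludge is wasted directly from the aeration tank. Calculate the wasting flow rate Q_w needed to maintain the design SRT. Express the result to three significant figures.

Q_w ≈ 11.4 m³/d

For wasting at MLVSS concentration, Q_w = V/θ_c = 226.0/19.8 = 11.41 m³/d.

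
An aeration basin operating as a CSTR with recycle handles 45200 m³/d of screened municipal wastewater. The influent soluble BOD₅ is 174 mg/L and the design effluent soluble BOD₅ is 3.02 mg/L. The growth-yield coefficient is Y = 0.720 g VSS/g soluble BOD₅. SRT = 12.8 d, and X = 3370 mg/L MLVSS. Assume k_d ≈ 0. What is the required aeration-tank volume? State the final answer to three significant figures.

V ≈ 21100 m³

V·X = Y·Q·ΔS·θ_c gives V = 0.720 × 45200 × (174 − 3.02) × 12.8 / 3370 = 21135 m³.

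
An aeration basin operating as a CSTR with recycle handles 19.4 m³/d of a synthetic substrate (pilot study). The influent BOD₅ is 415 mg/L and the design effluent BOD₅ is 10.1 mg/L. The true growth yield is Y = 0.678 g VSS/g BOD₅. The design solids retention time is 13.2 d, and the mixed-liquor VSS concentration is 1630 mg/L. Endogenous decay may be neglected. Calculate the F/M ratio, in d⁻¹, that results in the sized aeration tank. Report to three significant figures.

Biomass mass balance (decay neglected): V·X = Y·Q·(S₀ − S)·θ_c, so V = 0.678 × 19.4 × (415 − 10.1) × 13.2 / 1630 = 43.13 m³.
F/M = Q·S₀ / (V·X) = 19.4 × 415 / (43.13 × 1630) = 0.1145 g BOD₅·(g VSS·d)⁻¹.

F/M ≈ 0.115 d⁻¹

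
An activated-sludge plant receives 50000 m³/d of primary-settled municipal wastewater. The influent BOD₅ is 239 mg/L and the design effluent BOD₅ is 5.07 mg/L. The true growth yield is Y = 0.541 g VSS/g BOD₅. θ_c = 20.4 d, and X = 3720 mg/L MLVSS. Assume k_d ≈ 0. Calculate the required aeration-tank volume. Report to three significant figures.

V·X = Y·Q·ΔS·θ_c gives V = 0.541 × 50000 × (239 − 5.07) × 20.4 / 3720 = 34701 m³.

V ≈ 34700 m³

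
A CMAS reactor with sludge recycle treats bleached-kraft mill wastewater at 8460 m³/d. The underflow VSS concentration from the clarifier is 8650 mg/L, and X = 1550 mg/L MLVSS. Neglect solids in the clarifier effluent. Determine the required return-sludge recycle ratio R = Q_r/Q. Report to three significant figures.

Solids balance on the clarifier gives (1+R)X = R·X_r, so R = X/(X_r − X) = 1550 / (8650 − 1550) = 0.2183.

R ≈ 0.218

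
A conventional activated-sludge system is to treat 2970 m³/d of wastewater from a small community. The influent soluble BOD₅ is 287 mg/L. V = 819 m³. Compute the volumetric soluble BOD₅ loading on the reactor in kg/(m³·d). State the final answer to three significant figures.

L_v ≈ 1.04 kg soluble BOD₅/(m³·d)

L_v = Q S₀ / V = 2970 × 287 × 10⁻³ / 819.0 = 1.041 kg/(m³·d).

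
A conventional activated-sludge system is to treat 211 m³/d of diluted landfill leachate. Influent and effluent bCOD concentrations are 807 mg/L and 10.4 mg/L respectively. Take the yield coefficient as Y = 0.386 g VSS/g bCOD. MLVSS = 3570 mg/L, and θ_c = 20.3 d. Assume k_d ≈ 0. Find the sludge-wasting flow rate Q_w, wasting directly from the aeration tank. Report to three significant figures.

Biomass mass balance (decay neglected): V·X = Y·Q·(S₀ − S)·θ_c, so V = 0.386 × 211 × (807 − 10.4) × 20.3 / 3570 = 368.9 m³.
With mixed-liquor wasting, θ_c = V/Q_w, so Q_w = V/θ_c = 368.9/20.3 = 18.17 m³/d.

Q_w ≈ 18.2 m³/d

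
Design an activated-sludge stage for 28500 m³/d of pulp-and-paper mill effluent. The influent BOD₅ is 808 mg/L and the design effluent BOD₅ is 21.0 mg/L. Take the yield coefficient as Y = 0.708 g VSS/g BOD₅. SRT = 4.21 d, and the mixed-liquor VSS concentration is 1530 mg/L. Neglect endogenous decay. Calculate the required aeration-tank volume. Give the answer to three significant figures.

V ≈ 43700 m³

Biomass mass balance (decay neglected): V·X = Y·Q·(S₀ − S)·θ_c, so V = 0.708 × 28500 × (808 − 21.0) × 4.21 / 1530 = 43696 m³.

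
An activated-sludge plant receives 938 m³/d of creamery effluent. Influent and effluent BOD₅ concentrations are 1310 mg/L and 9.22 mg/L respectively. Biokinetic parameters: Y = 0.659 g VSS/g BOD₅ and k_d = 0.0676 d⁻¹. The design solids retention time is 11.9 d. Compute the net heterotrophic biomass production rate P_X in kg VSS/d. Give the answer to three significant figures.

Correct the yield for decay: Y_obs = Y/(1 + k_d θ_c) = 0.659 / (1 + 0.0676 × 11.9) = 0.659 / 1.804 = 0.3652.
Substrate removed = Q·(S₀ − S) = 938 m³/d × (1310 − 9.22) g/m³ = 1.22×10^6 g/d = 1220 kg/d.
Net biomass production P_X = Y_obs × Q·(S₀ − S) = 0.3652 × 1220 = 445.6 kg VSS/d.

P_X ≈ 446 kg VSS/d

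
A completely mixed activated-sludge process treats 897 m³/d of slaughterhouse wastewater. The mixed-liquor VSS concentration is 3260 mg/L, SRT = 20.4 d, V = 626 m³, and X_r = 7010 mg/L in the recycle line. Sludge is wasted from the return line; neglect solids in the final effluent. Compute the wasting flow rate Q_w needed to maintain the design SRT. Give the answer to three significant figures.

θ_c = V·X/(Q_w·X_r) when wasting from the recycle, so Q_w = V·X/(θ_c·X_r) = 626.0 × 3260 / (20.4 × 7010) = 14.27 m³/d.

Q_w ≈ 14.3 m³/d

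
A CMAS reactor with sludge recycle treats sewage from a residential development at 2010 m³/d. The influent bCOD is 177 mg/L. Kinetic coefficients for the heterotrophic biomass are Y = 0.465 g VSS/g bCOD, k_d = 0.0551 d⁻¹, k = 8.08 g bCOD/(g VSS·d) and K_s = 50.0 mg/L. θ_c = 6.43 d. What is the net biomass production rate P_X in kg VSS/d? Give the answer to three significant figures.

P_X ≈ 120 kg VSS/d

For a completely mixed reactor with recycle the Lawrence–McCarty relation gives S = K_s·(1 + k_d·θ_c) / [θ_c·(Y·k − k_d) − 1] = 50.0 × (1 + 0.0551 × 6.43) / [6.43 × (0.465 × 8.08 − 0.0551) − 1] = 67.71 / 22.80 = 2.969 mg/L.
Observed yield with endogenous decay: Y_obs = Y / (1 + k_d·θ_c) = 0.465 / (1 + 0.0551 × 6.43) = 0.465 / 1.354 = 0.3434 g VSS/g bCOD.
Mass of bCOD removed per day: Q(S₀ − S) = 2010 × 174.0 g/m³ = 349.8 kg/d.
So the net sludge growth is P_X = 0.3434 × 349.8 = 120.1 kg VSS/d.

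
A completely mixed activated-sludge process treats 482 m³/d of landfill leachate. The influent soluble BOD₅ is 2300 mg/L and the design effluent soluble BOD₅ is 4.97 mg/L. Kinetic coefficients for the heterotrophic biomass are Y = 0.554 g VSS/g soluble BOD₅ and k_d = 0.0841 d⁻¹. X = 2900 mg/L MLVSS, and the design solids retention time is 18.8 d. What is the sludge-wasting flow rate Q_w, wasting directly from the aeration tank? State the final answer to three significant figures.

Q_w ≈ 81.9 m³/d

Steady-state biomass mass balance: V·X·(1 + k_d·θ_c) = Y·Q·(S₀ − S)·θ_c, so V = 0.554 × 482 × (2300 − 4.97) × 18.8 / [2900 × (1 + 0.0841 × 18.8)] = 1.15×10^7 / 7485 = 1539 m³.
With mixed-liquor wasting, θ_c = V/Q_w, so Q_w = V/θ_c = 1539/18.8 = 81.87 m³/d.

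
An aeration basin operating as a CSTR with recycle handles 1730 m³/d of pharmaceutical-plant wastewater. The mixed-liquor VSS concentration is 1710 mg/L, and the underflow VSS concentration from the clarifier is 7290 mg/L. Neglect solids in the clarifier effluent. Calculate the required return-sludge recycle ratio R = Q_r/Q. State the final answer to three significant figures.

R ≈ 0.306

Solids balance on the clarifier gives (1+R)X = R·X_r, so R = X/(X_r − X) = 1710 / (7290 − 1710) = 0.3065.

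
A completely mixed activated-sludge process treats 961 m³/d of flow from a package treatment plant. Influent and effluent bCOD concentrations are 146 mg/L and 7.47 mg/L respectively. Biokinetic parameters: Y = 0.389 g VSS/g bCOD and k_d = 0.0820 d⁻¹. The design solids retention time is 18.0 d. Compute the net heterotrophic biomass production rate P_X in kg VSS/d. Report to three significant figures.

The observed yield is Y_obs = Y/(1 + k_d·θ_c) = 0.389 / (1 + 0.0820 × 18.0) = 0.389 / 2.476 = 0.1571 g VSS per g bCOD removed.
ΔS = 146 − 7.47 = 138.5 mg/L, so the substrate removal rate is 961 × 138.5/1000 = 133.1 kg bCOD/d.
Net biomass production P_X = Y_obs × Q·(S₀ − S) = 0.1571 × 133.1 = 20.92 kg VSS/d.

P_X ≈ 20.9 kg VSS/d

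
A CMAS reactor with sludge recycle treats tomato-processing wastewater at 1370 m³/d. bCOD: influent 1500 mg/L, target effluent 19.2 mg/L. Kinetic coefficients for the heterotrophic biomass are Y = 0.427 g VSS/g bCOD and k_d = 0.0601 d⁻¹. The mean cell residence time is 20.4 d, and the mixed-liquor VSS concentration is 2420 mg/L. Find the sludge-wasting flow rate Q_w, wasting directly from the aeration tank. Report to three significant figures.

Q_w ≈ 161 m³/d

From the SRT design equation V = Y Q (S₀−S) θ_c / [X (1 + k_d θ_c)] = 0.427 × 1370 × (1500 − 19.2) × 20.4 / [2420 × (1 + 0.0601 × 20.4)] = 1.77×10^7 / 5387 = 3280 m³.
With mixed-liquor wasting, θ_c = V/Q_w, so Q_w = V/θ_c = 3280/20.4 = 160.8 m³/d.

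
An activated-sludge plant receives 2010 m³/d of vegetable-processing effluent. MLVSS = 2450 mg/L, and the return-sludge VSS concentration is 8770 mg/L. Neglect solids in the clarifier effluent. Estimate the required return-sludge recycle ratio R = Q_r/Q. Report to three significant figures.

Mass balance around the secondary clarifier (neglecting effluent solids): R = X / (X_r − X) = 2450 / (8770 − 2450) = 0.3877.

R ≈ 0.388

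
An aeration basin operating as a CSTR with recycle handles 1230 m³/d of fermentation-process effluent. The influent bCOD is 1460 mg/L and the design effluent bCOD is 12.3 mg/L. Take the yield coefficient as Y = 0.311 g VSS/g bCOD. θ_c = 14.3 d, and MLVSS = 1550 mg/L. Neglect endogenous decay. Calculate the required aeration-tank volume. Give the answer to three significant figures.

V ≈ 5110 m³

With k_d = 0 the design equation reduces to V = Y Q (S₀−S) θ_c / X = 0.311 × 1230 × (1460 − 12.3) × 14.3 / 1550 = 5109 m³.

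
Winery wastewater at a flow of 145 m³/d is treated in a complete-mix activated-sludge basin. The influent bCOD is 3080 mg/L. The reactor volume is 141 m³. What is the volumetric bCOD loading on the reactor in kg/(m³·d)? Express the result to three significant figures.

L_v ≈ 3.17 kg bCOD/(m³·d)

Applied bCOD load per unit volume = Q·S₀/V = (145 × 3080/1000)/141.0 = 3.167 kg bCOD·m⁻³·d⁻¹.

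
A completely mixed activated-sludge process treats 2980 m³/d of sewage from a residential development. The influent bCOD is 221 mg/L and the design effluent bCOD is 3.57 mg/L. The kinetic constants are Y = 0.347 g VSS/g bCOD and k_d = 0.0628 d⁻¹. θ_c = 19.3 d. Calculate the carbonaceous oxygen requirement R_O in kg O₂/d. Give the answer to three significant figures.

R_O ≈ 504 kg O₂/d

Y_obs = Y / (1 + k_d θ_c) = 0.347 / (1 + 0.0628 × 19.3) = 0.347 / 2.212 = 0.1569.
Mass of bCOD removed per day: Q(S₀ − S) = 2980 × 217.4 g/m³ = 647.9 kg/d.
Net sludge production P_X = 0.1569 × 647.9 = 101.6 kg VSS/d.
R_O = Q·ΔS − 1.42 P_X = 647.9 − 144.3 = 503.6 kg O₂/d.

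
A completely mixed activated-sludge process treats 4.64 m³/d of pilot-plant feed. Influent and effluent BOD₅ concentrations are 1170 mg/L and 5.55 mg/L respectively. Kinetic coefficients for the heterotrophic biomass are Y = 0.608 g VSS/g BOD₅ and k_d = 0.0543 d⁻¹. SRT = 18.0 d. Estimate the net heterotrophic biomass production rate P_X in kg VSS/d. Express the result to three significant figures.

P_X ≈ 1.66 kg VSS/d

Observed yield with endogenous decay: Y_obs = Y / (1 + k_d·θ_c) = 0.608 / (1 + 0.0543 × 18.0) = 0.608 / 1.977 = 0.3075 g VSS/g BOD₅.
ΔS = 1170 − 5.55 = 1164 mg/L, so the substrate removal rate is 4.64 × 1164/1000 = 5.403 kg BOD₅/d.
P_X = Y_obs · Q(S₀ − S) = 0.3075 × 5.403 = 1.661 kg VSS/d.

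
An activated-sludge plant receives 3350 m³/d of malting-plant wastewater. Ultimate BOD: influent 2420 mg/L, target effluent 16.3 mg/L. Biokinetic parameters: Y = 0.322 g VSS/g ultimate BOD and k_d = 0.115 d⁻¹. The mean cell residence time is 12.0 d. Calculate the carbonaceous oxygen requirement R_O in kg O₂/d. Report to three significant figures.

R_O ≈ 6510 kg O₂/d

Correct the yield for decay: Y_obs = Y/(1 + k_d θ_c) = 0.322 / (1 + 0.115 × 12.0) = 0.322 / 2.380 = 0.1353.
Q·(S₀ − S) = 3350 × (2420 − 16.3) × 10⁻³ = 8052 kg/d removed.
Net sludge production P_X = 0.1353 × 8052 = 1089 kg VSS/d.
Carbonaceous O₂ demand = substrate oxidised − cell-mass equivalent = 8052 − 1.42 × 1089 = 6505 kg O₂/d.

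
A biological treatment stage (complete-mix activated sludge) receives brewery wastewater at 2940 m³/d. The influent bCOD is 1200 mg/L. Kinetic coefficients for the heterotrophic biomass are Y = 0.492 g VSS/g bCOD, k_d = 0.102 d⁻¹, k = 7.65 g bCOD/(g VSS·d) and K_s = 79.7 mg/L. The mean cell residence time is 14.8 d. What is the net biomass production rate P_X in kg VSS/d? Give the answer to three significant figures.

Effluent substrate depends only on kinetics and SRT: S = K_s(1 + k_d θ_c) / [θ_c(Yk − k_d) − 1] = 79.7 × (1 + 0.102 × 14.8) / [14.8 × (0.492 × 7.65 − 0.102) − 1] = 200.0 / 53.19 = 3.760 mg/L.
Y_obs = Y / (1 + k_d θ_c) = 0.492 / (1 + 0.102 × 14.8) = 0.492 / 2.510 = 0.1960.
ΔS = 1200 − 3.76 = 1196 mg/L, so the substrate removal rate is 2940 × 1196/1000 = 3517 kg bCOD/d.
P_X = Y_obs · Q(S₀ − S) = 0.1960 × 3517 = 689.5 kg VSS/d.

P_X ≈ 689 kg VSS/d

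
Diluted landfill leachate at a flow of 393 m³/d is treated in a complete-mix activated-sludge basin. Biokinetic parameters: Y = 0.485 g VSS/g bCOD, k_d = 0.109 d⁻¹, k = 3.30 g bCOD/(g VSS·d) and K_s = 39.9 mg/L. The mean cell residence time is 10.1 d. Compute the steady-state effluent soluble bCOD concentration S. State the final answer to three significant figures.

S ≈ 5.96 mg/L

Effluent substrate depends only on kinetics and SRT: S = K_s(1 + k_d θ_c) / [θ_c(Yk − k_d) − 1] = 39.9 × (1 + 0.109 × 10.1) / [10.1 × (0.485 × 3.30 − 0.109) − 1] = 83.83 / 14.06 = 5.960 mg/L.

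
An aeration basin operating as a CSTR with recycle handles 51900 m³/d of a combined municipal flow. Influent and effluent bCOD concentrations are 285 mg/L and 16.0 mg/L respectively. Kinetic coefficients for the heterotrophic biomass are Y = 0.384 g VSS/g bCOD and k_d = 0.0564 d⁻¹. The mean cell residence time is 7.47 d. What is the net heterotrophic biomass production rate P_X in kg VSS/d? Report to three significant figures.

P_X ≈ 3770 kg VSS/d

Y_obs = Y / (1 + k_d θ_c) = 0.384 / (1 + 0.0564 × 7.47) = 0.384 / 1.421 = 0.2702.
ΔS = 285 − 16.0 = 269.0 mg/L, so the substrate removal rate is 51900 × 269.0/1000 = 13961 kg bCOD/d.
Biomass produced: P_X = Y_obs·Q·ΔS = 0.2702 × 13961 ≈ 3772 kg VSS/d.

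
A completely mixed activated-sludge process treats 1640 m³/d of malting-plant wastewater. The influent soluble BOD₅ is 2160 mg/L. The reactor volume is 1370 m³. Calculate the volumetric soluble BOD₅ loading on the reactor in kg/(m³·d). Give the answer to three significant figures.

L_v ≈ 2.59 kg soluble BOD₅/(m³·d)

Volumetric loading L_v = Q·S₀ / V = 1640 × 2160 g/m³ / 1370 m³ = 2586 g/(m³·d) = 2.586 kg soluble BOD₅/(m³·d).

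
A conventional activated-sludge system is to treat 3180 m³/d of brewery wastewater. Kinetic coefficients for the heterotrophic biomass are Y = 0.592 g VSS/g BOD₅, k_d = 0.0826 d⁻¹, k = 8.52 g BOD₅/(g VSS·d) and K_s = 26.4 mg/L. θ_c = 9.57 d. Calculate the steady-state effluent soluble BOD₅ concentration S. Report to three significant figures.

S ≈ 1.02 mg/L

Effluent substrate depends only on kinetics and SRT: S = K_s(1 + k_d θ_c) / [θ_c(Yk − k_d) − 1] = 26.4 × (1 + 0.0826 × 9.57) / [9.57 × (0.592 × 8.52 − 0.0826) − 1] = 47.27 / 46.48 = 1.017 mg/L.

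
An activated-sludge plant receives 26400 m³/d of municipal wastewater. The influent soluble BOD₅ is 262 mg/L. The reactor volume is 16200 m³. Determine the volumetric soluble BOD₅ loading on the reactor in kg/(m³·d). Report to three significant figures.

Applied soluble BOD₅ load per unit volume = Q·S₀/V = (26400 × 262/1000)/16200 = 0.4270 kg soluble BOD₅·m⁻³·d⁻¹.

L_v ≈ 0.427 kg soluble BOD₅/(m³·d)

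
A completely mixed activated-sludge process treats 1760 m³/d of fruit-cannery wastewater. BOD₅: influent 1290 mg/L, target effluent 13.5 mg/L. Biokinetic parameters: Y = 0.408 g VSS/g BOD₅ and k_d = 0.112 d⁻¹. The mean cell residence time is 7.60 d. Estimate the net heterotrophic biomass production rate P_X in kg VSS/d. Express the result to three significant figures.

P_X ≈ 495 kg VSS/d

Observed yield with endogenous decay: Y_obs = Y / (1 + k_d·θ_c) = 0.408 / (1 + 0.112 × 7.60) = 0.408 / 1.851 = 0.2204 g VSS/g BOD₅.
ΔS = 1290 − 13.5 = 1276 mg/L, so the substrate removal rate is 1760 × 1276/1000 = 2247 kg BOD₅/d.
Net biomass production P_X = Y_obs × Q·(S₀ − S) = 0.2204 × 2247 = 495.2 kg VSS/d.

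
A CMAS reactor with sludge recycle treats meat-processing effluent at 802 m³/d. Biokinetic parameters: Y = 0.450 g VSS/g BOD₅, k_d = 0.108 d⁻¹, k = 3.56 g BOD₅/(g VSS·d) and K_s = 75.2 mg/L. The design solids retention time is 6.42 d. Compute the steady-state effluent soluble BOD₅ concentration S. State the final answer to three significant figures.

S ≈ 14.8 mg/L

For a completely mixed reactor with recycle the Lawrence–McCarty relation gives S = K_s·(1 + k_d·θ_c) / [θ_c·(Y·k − k_d) − 1] = 75.2 × (1 + 0.108 × 6.42) / [6.42 × (0.450 × 3.56 − 0.108) − 1] = 127.3 / 8.591 = 14.82 mg/L.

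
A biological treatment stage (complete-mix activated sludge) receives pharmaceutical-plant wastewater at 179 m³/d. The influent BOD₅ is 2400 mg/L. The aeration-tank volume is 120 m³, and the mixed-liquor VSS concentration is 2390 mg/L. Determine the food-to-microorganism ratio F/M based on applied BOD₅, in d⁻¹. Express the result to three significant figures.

F/M = applied load / biomass = Q·S₀/(V·X) = 179 × 2400 / (120.0 × 2390) = 1.498 d⁻¹.

F/M ≈ 1.50 d⁻¹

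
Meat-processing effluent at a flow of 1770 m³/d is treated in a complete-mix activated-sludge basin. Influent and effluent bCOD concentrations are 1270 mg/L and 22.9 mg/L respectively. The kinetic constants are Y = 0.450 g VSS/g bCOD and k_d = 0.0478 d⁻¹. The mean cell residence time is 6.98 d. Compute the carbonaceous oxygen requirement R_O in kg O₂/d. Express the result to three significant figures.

Correct the yield for decay: Y_obs = Y/(1 + k_d θ_c) = 0.450 / (1 + 0.0478 × 6.98) = 0.450 / 1.334 = 0.3374.
Mass of bCOD removed per day: Q(S₀ − S) = 1770 × 1247 g/m³ = 2207 kg/d.
Net sludge production P_X = 0.3374 × 2207 = 744.8 kg VSS/d.
Carbonaceous O₂ demand = substrate oxidised − cell-mass equivalent = 2207 − 1.42 × 744.8 = 1150 kg O₂/d.

R_O ≈ 1150 kg O₂/d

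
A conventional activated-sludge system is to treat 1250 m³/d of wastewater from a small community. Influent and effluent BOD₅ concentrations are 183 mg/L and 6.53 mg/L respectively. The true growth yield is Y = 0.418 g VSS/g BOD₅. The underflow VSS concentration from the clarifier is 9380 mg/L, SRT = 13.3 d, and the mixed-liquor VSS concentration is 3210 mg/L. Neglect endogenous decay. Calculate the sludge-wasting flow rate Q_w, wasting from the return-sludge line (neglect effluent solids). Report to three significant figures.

Biomass mass balance (decay neglected): V·X = Y·Q·(S₀ − S)·θ_c, so V = 0.418 × 1250 × (183 − 6.53) × 13.3 / 3210 = 382.0 m³.
Q_w = (V·X)/(θ_c X_r) = 382.0 × 3210 / (13.3 × 9380) = 9.830 m³/d.

Q_w ≈ 9.83 m³/d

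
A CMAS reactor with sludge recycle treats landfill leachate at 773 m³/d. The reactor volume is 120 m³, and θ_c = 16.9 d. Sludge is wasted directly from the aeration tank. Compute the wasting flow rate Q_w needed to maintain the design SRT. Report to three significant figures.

Q_w ≈ 7.10 m³/d

For wasting at MLVSS concentration, Q_w = V/θ_c = 120.0/16.9 = 7.101 m³/d.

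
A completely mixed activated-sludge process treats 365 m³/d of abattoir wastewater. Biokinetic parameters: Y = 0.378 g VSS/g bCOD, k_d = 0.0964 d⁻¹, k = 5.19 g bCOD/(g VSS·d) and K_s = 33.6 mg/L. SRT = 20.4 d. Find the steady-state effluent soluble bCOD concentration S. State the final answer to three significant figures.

Effluent substrate depends only on kinetics and SRT: S = K_s(1 + k_d θ_c) / [θ_c(Yk − k_d) − 1] = 33.6 × (1 + 0.0964 × 20.4) / [20.4 × (0.378 × 5.19 − 0.0964) − 1] = 99.68 / 37.05 = 2.690 mg/L.

S ≈ 2.69 mg/L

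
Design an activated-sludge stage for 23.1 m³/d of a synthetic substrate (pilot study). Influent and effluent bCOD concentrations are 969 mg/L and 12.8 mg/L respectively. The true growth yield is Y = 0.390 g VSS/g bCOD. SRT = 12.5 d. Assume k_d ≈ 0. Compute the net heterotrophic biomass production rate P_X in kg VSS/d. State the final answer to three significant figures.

P_X ≈ 8.61 kg VSS/d

No decay correction is needed, so Y_obs = Y = 0.390.
Mass of bCOD removed per day: Q(S₀ − S) = 23.1 × 956.2 g/m³ = 22.09 kg/d.
P_X = Y_obs · Q(S₀ − S) = 0.3900 × 22.09 = 8.614 kg VSS/d.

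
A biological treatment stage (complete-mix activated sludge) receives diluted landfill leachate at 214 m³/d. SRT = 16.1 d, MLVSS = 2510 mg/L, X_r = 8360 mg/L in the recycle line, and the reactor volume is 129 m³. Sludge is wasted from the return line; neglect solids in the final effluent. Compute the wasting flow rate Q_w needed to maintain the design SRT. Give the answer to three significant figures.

Q_w ≈ 2.41 m³/d

θ_c = V·X/(Q_w·X_r) when wasting from the recycle, so Q_w = V·X/(θ_c·X_r) = 129.0 × 2510 / (16.1 × 8360) = 2.406 m³/d.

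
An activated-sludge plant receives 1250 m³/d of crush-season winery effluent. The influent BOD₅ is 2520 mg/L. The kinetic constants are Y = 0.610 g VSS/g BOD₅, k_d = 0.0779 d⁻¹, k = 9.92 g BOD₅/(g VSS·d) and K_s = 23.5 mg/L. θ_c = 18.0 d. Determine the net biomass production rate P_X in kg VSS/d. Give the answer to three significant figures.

P_X ≈ 800 kg VSS/d

For a completely mixed reactor with recycle the Lawrence–McCarty relation gives S = K_s·(1 + k_d·θ_c) / [θ_c·(Y·k − k_d) − 1] = 23.5 × (1 + 0.0779 × 18.0) / [18.0 × (0.610 × 9.92 − 0.0779) − 1] = 56.45 / 106.5 = 0.5300 mg/L.
The observed yield is Y_obs = Y/(1 + k_d·θ_c) = 0.610 / (1 + 0.0779 × 18.0) = 0.610 / 2.402 = 0.2539 g VSS per g BOD₅ removed.
Substrate removed = Q·(S₀ − S) = 1250 m³/d × (2520 − 0.530) g/m³ = 3.15×10^6 g/d = 3149 kg/d.
Net biomass production P_X = Y_obs × Q·(S₀ − S) = 0.2539 × 3149 = 799.7 kg VSS/d.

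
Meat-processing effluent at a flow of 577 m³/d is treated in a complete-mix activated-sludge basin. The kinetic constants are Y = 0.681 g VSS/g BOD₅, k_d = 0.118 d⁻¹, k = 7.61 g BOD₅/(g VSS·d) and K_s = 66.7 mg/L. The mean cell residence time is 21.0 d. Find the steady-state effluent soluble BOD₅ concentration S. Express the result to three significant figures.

S ≈ 2.20 mg/L

Effluent substrate depends only on kinetics and SRT: S = K_s(1 + k_d θ_c) / [θ_c(Yk − k_d) − 1] = 66.7 × (1 + 0.118 × 21.0) / [21.0 × (0.681 × 7.61 − 0.118) − 1] = 232.0 / 105.4 = 2.202 mg/L.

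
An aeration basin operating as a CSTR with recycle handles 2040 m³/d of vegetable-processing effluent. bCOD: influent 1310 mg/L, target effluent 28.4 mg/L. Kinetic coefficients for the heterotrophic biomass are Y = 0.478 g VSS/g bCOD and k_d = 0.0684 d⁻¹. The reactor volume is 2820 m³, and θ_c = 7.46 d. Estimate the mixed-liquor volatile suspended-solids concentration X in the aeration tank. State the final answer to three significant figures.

X = Y·Q·ΔS·θ_c / [V·(1 + k_d θ_c)] = 0.478 × 2040 × (1310 − 28.4) × 7.46 / [2820 × (1 + 0.0684 × 7.46)] = 2189 mg/L.

X ≈ 2190 mg/L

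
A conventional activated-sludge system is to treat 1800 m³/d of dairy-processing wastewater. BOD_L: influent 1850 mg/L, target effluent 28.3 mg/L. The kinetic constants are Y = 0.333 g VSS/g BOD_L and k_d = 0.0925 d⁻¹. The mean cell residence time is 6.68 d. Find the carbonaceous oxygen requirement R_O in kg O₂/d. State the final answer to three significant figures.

R_O ≈ 2320 kg O₂/d

Correct the yield for decay: Y_obs = Y/(1 + k_d θ_c) = 0.333 / (1 + 0.0925 × 6.68) = 0.333 / 1.618 = 0.2058.
Q·(S₀ − S) = 1800 × (1850 − 28.3) × 10⁻³ = 3279 kg/d removed.
P_X = Y_obs·Q·(S₀ − S) = 0.2058 × 3279 = 674.9 kg VSS/d.
R_O = Q·ΔS − 1.42 P_X = 3279 − 958.4 = 2321 kg O₂/d.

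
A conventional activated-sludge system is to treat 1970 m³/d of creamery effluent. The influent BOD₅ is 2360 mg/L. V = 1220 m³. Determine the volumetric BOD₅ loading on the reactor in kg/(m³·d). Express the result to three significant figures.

L_v = Q S₀ / V = 1970 × 2360 × 10⁻³ / 1220 = 3.811 kg/(m³·d).

L_v ≈ 3.81 kg BOD₅/(m³·d)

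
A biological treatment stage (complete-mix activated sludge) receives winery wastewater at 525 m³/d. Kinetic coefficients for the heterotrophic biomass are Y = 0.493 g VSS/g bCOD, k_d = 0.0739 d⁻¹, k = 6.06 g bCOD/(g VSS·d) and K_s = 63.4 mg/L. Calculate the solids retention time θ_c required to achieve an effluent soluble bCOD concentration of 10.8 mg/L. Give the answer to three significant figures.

At the target effluent, Y k S/(K_s+S) = 0.493×6.06×10.8/74.20 = 0.4348 d⁻¹.
θ_c = 1/(μ − k_d) = 1/(0.4348 − 0.0739) = 1/0.3609 = 2.770 d.

θ_c ≈ 2.77 d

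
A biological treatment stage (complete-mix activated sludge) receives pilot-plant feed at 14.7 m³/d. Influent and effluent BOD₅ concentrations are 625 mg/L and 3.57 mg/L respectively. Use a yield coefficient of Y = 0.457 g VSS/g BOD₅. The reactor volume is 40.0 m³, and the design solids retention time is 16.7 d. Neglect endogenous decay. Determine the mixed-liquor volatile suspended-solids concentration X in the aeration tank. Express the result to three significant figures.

X = Y·Q·ΔS·θ_c / V = 0.457 × 14.7 × (625 − 3.57) × 16.7 / 40.0 = 1743 mg/L.

X ≈ 1740 mg/L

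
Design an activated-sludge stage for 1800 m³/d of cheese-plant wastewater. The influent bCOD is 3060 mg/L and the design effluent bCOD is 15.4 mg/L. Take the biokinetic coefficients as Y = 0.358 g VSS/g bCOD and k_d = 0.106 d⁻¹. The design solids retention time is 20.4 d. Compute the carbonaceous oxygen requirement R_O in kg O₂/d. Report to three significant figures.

The observed yield is Y_obs = Y/(1 + k_d·θ_c) = 0.358 / (1 + 0.106 × 20.4) = 0.358 / 3.162 = 0.1132 g VSS per g bCOD removed.
Substrate removed = Q·(S₀ − S) = 1800 m³/d × (3060 − 15.4) g/m³ = 5.48×10^6 g/d = 5480 kg/d.
P_X = Y_obs·Q·(S₀ − S) = 0.1132 × 5480 = 620.4 kg VSS/d.
R_O = Q·(S₀ − S) − 1.42·P_X = 5480 − 1.42 × 620.4 = 4599 kg O₂/d.

R_O ≈ 4600 kg O₂/d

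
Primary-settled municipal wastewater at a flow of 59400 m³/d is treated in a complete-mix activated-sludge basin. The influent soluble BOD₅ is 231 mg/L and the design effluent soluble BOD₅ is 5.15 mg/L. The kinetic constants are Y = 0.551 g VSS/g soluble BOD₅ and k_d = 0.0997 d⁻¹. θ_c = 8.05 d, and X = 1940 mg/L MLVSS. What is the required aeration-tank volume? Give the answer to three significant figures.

Rearranging the biomass balance for a CMAS with decay, V = Y·Q·ΔS·θ_c / [X·(1+k_d θ_c)] = 0.551 × 59400 × (231 − 5.15) × 8.05 / [1940 × (1 + 0.0997 × 8.05)] = 5.95×10^7 / 3497 = 17016 m³.

V ≈ 17000 m³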